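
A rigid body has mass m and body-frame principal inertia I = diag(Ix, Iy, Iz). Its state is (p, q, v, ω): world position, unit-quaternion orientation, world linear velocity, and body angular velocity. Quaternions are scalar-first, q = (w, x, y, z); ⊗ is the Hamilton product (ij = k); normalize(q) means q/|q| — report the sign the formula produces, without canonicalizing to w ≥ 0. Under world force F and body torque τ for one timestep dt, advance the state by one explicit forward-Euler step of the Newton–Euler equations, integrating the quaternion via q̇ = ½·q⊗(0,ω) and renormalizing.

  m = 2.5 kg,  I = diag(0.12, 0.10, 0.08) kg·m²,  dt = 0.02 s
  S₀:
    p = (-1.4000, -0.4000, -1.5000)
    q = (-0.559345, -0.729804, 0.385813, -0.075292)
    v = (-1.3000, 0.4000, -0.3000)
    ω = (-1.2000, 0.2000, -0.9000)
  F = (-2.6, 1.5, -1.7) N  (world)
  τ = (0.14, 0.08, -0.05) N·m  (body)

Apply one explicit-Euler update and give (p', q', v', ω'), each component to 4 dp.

p' = (-1.4260, -0.3920, -1.5060)
q' = (-0.5695, -0.7263, 0.3790, -0.0671)
v' = (-1.3208, 0.4120, -0.3136)
ω' = (-1.1773, 0.2074, -0.9137)

(τ − ω×Iω)/I = (1.1367, 0.3680, -0.6850)
ω + α·dt = (-1.1773, 0.2074, -0.9137)
q⊗(0,ω) = (-1.0206902, 0.3390407, -0.6783422, 0.8204253)
q' = normalize(q + ½dt·q⊗(0,ω)) = (-0.5695, -0.7263, 0.3790, -0.0671)
p + v·dt = (-1.4260, -0.3920, -1.5060)
v + (F/m)dt = (-1.3208, 0.4120, -0.3136)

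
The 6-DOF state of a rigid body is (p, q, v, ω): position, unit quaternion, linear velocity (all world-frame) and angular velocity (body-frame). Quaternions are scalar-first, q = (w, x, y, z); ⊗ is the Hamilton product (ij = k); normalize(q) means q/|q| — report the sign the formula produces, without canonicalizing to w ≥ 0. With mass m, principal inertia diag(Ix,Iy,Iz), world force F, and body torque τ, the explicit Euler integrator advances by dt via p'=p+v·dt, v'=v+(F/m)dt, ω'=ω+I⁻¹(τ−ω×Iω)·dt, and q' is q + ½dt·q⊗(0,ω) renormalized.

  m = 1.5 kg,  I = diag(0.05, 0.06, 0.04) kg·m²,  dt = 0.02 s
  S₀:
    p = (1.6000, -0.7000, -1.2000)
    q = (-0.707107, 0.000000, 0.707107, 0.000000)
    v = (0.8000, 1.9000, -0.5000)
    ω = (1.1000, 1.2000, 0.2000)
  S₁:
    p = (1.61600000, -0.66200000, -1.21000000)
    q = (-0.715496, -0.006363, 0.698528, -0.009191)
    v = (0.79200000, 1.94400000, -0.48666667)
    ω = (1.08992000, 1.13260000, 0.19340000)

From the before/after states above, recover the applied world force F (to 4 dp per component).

v₁ − v₀ = (-0.00800000, 0.04400000, 0.01333333)
F = m·Δv/dt = (-0.6000, 3.3000, 1.0000)

F = (-0.6000, 3.3000, 1.0000)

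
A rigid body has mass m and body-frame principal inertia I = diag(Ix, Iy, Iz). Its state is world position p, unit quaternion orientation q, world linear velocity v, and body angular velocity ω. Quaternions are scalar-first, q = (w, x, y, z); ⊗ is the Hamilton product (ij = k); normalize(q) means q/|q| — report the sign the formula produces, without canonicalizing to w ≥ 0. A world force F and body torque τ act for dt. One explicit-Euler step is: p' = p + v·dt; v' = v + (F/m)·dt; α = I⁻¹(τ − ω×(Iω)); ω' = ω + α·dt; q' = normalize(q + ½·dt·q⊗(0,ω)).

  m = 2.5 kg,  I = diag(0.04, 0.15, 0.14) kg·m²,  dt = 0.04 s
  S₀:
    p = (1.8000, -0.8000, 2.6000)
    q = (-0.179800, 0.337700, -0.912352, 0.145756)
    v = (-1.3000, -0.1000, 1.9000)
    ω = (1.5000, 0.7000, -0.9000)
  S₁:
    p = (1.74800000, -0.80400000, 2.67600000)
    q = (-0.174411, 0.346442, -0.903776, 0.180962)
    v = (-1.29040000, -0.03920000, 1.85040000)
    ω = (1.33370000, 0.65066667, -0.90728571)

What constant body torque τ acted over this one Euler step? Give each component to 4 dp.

τ = (-0.1600, -0.0500, 0.0900)

ω₁ − ω₀ = (-0.16630000, -0.04933333, -0.00728571)
I·α + gyro = (-0.1600, -0.0500, 0.0900)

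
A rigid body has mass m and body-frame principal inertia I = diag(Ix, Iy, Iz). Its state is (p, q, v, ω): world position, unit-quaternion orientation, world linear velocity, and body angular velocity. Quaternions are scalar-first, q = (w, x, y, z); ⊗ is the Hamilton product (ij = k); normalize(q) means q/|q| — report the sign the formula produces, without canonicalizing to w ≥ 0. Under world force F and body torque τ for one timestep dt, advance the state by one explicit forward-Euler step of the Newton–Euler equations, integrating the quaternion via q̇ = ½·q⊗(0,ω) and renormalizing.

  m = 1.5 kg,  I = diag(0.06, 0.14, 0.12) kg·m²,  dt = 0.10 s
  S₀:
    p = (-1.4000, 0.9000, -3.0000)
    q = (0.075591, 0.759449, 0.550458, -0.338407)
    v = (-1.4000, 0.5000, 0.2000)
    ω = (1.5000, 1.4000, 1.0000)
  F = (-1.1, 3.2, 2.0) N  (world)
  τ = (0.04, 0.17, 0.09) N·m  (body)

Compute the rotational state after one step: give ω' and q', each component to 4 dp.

ω' = (1.6133, 1.5857, 0.9350)
q' = (-0.0030, 0.8111, 0.4892, -0.3207)

gyro term ω×Iω = (-0.0280, -0.0900, 0.1680)
angular accel α = (1.1333, 1.8571, -0.6500)
ω + α·dt = (1.6133, 1.5857, 0.9350)
2q̇ = q⊗(0,ω) = (-1.5714077, 1.1376143, -1.1612321, 0.3131326)
q' = normalize(q + ½dt·q⊗(0,ω)) = (-0.0030, 0.8111, 0.4892, -0.3207)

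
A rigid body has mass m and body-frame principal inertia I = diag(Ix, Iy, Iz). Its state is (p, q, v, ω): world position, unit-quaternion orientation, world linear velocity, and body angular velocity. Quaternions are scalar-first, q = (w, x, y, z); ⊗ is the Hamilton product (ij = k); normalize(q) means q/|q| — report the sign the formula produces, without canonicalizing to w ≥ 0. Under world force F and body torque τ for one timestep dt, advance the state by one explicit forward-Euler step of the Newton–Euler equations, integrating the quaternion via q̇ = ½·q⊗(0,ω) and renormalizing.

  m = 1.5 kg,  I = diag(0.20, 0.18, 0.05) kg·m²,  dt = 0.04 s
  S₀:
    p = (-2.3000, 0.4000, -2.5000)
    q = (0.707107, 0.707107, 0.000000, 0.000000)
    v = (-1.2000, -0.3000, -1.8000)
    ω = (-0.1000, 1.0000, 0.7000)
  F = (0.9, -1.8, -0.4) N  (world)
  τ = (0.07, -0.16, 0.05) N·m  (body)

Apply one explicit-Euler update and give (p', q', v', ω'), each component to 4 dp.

α = I⁻¹(τ − ω×Iω) = (0.8050, -0.8306, 0.9600)
new body rate ω' = (-0.0678, 0.9668, 0.7384)
Hamilton product q⊗(0,ω) = (0.0707107, -0.0707107, 0.2121321, 1.2020819)
q' = normalize(q + ½dt·q⊗(0,ω)) = (0.7083, 0.7055, 0.0042, 0.0240)
linear accel F/m = (0.6000, -1.2000, -0.2667)
p' = p + v·dt = (-2.3480, 0.3880, -2.5720)
new velocity v' = (-1.1760, -0.3480, -1.8107)

p' = (-2.3480, 0.3880, -2.5720)
q' = (0.7083, 0.7055, 0.0042, 0.0240)
v' = (-1.1760, -0.3480, -1.8107)
ω' = (-0.0678, 0.9668, 0.7384)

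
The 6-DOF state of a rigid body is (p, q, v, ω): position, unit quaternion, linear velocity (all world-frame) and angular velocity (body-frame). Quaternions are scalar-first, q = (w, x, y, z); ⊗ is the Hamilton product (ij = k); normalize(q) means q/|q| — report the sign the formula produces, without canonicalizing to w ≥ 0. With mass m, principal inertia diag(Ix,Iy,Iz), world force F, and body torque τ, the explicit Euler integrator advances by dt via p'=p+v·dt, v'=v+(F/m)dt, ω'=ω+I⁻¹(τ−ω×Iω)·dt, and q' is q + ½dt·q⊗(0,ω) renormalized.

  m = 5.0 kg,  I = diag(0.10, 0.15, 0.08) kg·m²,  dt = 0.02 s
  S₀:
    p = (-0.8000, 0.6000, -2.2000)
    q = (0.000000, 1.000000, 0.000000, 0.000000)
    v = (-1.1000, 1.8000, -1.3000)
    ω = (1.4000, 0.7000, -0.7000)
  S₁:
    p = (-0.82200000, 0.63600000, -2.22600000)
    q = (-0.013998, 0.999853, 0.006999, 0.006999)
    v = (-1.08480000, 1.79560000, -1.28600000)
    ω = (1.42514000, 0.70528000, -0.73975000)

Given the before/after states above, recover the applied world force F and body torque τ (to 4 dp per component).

rate change Δω = (0.02514000, 0.00528000, -0.03975000)
τ = I·(Δω/dt) + ω₀×(Iω₀) = (0.1600, 0.0200, -0.1100)
v₁ − v₀ = (0.01520000, -0.00440000, 0.01400000)
F = m·Δv/dt = (3.8000, -1.1000, 3.5000)

F = (3.8000, -1.1000, 3.5000)
τ = (0.1600, 0.0200, -0.1100)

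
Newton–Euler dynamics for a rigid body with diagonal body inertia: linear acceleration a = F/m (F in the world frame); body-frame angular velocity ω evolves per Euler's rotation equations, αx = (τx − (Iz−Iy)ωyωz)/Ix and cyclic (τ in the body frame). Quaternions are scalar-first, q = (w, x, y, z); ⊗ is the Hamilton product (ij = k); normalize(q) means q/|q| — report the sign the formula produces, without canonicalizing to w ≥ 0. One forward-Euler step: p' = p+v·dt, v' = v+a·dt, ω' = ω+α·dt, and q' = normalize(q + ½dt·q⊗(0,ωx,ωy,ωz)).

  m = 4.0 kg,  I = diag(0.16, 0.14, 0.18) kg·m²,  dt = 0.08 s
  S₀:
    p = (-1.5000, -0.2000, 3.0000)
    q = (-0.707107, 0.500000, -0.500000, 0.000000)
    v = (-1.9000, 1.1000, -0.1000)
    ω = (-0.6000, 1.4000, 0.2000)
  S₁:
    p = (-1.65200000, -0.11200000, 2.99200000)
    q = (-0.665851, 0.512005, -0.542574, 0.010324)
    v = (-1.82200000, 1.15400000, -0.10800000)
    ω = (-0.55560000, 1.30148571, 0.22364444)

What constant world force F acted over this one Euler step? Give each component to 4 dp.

F = (3.9000, 2.7000, -0.4000)

velocity change Δv = (0.07800000, 0.05400000, -0.00800000)
m·(v₁−v₀)/dt = (3.9000, 2.7000, -0.4000)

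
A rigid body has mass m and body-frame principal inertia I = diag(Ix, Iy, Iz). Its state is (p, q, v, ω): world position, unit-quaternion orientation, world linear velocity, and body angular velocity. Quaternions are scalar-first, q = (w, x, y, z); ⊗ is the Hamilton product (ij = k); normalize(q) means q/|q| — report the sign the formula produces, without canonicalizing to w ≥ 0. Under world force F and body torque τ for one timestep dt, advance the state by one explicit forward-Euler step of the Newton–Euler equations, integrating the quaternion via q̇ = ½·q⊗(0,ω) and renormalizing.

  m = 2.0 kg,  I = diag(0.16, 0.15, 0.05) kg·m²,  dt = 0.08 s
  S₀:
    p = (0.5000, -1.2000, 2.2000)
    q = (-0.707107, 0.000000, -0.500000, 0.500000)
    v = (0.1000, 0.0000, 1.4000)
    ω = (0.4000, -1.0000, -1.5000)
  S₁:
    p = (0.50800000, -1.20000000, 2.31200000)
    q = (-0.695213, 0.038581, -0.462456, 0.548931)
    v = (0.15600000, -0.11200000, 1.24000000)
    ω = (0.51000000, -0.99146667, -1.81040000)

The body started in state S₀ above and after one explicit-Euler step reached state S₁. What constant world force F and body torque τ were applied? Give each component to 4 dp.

F = (1.4000, -2.8000, -4.0000)
τ = (0.0700, -0.0500, -0.1900)

rate change Δω = (0.11000000, 0.00853333, -0.31040000)
ω₀×(Iω₀) = (-0.1500, -0.0660, 0.0040)
τ = I·(Δω/dt) + ω₀×(Iω₀) = (0.0700, -0.0500, -0.1900)
velocity change Δv = (0.05600000, -0.11200000, -0.16000000)
F = m·Δv/dt = (1.4000, -2.8000, -4.0000)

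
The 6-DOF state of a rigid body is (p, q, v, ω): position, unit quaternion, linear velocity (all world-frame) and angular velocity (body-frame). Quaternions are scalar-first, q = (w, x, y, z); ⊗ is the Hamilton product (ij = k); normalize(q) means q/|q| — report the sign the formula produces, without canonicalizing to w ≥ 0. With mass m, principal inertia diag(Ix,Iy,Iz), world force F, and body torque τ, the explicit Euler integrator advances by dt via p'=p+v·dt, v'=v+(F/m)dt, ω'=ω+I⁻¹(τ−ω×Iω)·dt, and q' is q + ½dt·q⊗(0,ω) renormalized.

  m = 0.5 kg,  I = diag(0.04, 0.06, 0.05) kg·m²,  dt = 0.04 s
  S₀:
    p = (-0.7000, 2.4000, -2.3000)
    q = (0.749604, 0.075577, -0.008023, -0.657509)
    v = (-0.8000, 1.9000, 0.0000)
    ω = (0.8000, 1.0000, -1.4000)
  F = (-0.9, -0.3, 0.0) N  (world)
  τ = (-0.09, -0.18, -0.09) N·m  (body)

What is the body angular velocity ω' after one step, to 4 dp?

precession coupling ω×(Iω) = (0.0140, 0.0112, 0.0160)
α = I⁻¹(τ − ω×Iω) = (-2.6000, -3.1867, -2.1200)
new body rate ω' = (0.6960, 0.8725, -1.4848)

ω' = (0.6960, 0.8725, -1.4848)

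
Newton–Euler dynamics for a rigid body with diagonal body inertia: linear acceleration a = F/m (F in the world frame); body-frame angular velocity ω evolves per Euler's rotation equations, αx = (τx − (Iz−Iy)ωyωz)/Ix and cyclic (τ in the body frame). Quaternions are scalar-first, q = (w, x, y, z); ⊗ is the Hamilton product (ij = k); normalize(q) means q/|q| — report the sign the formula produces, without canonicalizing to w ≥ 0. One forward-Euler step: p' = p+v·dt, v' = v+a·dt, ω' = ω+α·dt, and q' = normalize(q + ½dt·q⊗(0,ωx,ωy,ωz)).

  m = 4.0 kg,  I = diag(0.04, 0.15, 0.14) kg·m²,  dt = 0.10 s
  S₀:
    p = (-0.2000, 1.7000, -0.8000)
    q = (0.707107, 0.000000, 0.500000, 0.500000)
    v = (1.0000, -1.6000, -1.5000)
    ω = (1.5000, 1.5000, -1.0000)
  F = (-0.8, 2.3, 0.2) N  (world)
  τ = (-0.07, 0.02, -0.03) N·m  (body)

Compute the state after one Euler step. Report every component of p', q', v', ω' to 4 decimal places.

p' = (-0.1000, 1.5400, -0.9500)
q' = (0.6899, -0.0094, 0.5865, 0.4242)
v' = (0.9800, -1.5425, -1.4950)
ω' = (1.2875, 1.4133, -1.1982)

p + v·dt = (-0.1000, 1.5400, -0.9500)
new velocity v' = (0.9800, -1.5425, -1.4950)
precession coupling ω×(Iω) = (0.0150, 0.1500, 0.2475)
α = I⁻¹(τ − ω×Iω) = (-2.1250, -0.8667, -1.9821)
new body rate ω' = (1.2875, 1.4133, -1.1982)
Hamilton product q⊗(0,ω) = (-0.2500000, -0.1893395, 1.8106605, -1.4571070)
q' = normalize(q + ½dt·q⊗(0,ω)) = (0.6899, -0.0094, 0.5865, 0.4242)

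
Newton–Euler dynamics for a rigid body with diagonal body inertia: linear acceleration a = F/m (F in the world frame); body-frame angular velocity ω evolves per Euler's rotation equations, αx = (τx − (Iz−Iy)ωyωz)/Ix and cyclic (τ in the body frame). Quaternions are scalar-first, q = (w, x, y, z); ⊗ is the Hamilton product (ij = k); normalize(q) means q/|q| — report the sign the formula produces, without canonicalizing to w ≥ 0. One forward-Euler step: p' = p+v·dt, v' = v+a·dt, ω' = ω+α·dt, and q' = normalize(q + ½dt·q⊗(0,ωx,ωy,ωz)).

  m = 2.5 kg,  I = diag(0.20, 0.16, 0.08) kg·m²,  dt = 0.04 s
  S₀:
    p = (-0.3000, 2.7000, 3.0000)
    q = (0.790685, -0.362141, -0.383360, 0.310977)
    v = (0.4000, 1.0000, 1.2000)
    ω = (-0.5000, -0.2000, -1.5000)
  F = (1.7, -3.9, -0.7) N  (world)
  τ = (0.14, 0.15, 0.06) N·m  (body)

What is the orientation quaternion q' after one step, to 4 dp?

q' = (0.7945, -0.3571, -0.4003, 0.2847)

q⊗(0,ω) = (0.2087230, 0.2418929, -0.8568370, -1.3052793)
q + ½dt·q⊗(0,ω), renormalized = (0.7945, -0.3571, -0.4003, 0.2847)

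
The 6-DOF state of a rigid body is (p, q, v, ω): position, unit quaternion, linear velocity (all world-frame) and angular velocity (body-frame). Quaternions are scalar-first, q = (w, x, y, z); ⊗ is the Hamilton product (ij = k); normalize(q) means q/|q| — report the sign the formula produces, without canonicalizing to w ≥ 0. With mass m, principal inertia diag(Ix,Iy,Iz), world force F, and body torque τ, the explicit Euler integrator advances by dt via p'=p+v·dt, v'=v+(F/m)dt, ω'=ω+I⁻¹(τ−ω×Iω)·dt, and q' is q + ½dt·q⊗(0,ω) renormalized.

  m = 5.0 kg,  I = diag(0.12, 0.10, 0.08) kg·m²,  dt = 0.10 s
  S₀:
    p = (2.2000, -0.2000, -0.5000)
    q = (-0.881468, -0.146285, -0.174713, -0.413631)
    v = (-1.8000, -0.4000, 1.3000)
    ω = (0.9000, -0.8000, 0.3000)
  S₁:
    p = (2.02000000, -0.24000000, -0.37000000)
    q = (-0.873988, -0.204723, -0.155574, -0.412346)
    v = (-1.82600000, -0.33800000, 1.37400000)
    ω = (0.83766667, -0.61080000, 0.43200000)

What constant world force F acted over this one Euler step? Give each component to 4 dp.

F = (-1.3000, 3.1000, 3.7000)

Δv = v₁−v₀ = (-0.02600000, 0.06200000, 0.07400000)
applied force F = (-1.3000, 3.1000, 3.7000)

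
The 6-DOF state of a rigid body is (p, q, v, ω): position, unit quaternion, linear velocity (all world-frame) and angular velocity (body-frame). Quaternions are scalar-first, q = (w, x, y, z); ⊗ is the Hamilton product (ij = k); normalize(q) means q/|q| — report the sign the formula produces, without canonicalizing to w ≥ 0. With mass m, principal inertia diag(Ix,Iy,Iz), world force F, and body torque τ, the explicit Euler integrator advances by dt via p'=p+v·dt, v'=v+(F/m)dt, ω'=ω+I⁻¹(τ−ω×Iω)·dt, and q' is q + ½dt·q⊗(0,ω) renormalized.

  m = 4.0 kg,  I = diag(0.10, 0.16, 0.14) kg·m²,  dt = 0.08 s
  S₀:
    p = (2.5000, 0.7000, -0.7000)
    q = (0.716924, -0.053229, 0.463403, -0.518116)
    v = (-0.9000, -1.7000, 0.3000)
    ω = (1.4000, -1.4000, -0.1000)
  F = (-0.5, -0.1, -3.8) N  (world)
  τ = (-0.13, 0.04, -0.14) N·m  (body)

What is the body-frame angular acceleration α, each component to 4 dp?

α = (-1.2720, 0.2150, -0.1600)

ω×(Iω) gyroscopic = (-0.0028, 0.0056, -0.1176)
α = I⁻¹(τ − ω×Iω) = (-1.2720, 0.2150, -0.1600)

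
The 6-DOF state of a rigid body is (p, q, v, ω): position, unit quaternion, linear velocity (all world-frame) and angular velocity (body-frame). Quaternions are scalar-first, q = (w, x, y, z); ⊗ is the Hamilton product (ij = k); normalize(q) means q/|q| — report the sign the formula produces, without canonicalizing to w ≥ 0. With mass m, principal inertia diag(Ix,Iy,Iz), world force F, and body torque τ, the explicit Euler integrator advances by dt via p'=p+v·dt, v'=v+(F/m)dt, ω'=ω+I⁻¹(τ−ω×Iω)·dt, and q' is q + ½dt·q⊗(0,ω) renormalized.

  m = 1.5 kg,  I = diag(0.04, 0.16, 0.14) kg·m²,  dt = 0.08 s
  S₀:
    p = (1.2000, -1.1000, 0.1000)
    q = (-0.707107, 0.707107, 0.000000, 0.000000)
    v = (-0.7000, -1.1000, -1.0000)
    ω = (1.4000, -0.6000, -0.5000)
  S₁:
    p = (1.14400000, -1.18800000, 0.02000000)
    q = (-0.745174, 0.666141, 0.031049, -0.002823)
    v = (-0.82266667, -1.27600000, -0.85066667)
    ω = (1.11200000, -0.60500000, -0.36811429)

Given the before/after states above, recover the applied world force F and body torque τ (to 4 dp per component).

velocity change Δv = (-0.12266667, -0.17600000, 0.14933333)
F = m·Δv/dt = (-2.3000, -3.3000, 2.8000)
Δω = ω₁−ω₀ = (-0.28800000, -0.00500000, 0.13188571)
gyro term ω₀×Iω₀ = (-0.0060, 0.0700, -0.1008)
applied torque τ = (-0.1500, 0.0600, 0.1300)

F = (-2.3000, -3.3000, 2.8000)
τ = (-0.1500, 0.0600, 0.1300)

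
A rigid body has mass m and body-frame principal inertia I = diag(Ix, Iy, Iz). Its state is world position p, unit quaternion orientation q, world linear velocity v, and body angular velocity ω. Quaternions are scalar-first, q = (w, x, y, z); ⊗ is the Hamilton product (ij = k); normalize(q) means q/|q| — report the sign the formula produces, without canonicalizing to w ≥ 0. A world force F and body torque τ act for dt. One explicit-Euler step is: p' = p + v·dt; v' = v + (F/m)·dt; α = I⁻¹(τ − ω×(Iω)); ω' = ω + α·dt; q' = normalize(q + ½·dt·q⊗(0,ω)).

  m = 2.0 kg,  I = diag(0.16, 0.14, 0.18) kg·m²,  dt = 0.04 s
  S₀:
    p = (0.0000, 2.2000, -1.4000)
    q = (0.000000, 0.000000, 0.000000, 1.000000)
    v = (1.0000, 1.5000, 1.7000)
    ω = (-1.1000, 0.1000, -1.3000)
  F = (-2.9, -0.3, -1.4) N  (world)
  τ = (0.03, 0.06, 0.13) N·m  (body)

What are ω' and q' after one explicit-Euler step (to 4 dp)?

ω' = (-1.0912, 0.1253, -1.2716)
q' = (0.0260, -0.0020, -0.0220, 0.9994)

α = I⁻¹(τ − ω×Iω) = (0.2200, 0.6329, 0.7100)
ω' = ω + α·dt = (-1.0912, 0.1253, -1.2716)
q⊗(0,ω) = (1.3000000, -0.1000000, -1.1000000, 0.0000000)
q + ½dt·q⊗(0,ω), renormalized = (0.0260, -0.0020, -0.0220, 0.9994)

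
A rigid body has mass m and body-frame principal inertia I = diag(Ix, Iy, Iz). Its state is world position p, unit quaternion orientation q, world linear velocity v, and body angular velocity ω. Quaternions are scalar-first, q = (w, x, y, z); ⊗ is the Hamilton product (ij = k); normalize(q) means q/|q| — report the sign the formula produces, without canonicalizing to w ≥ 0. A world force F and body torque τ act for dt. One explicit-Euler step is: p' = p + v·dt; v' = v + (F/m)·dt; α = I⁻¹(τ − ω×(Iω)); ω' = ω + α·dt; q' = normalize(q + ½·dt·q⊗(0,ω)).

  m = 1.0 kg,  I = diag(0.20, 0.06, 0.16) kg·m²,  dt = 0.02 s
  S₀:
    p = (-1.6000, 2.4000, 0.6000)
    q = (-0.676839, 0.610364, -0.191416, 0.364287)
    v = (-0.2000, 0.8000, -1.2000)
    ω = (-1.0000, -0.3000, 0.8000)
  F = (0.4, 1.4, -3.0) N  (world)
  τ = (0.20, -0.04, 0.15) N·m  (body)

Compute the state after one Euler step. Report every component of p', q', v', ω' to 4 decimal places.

linear accel F/m = (0.4000, 1.4000, -3.0000)
new position p' = (-1.6040, 2.4160, 0.5760)
v' = v + a·dt = (-0.1920, 0.8280, -1.2600)
gyro term ω×Iω = (-0.0240, -0.0320, -0.0420)
(τ − ω×Iω)/I = (1.1200, -0.1333, 1.2000)
ω' = ω + α·dt = (-0.9776, -0.3027, 0.8240)
q⊗(0,ω) = (0.2615096, 0.6329923, -0.6495265, -0.9159964)
q + ½dt·q⊗(0,ω), renormalized = (-0.6742, 0.6166, -0.1979, 0.3551)

p' = (-1.6040, 2.4160, 0.5760)
q' = (-0.6742, 0.6166, -0.1979, 0.3551)
v' = (-0.1920, 0.8280, -1.2600)
ω' = (-0.9776, -0.3027, 0.8240)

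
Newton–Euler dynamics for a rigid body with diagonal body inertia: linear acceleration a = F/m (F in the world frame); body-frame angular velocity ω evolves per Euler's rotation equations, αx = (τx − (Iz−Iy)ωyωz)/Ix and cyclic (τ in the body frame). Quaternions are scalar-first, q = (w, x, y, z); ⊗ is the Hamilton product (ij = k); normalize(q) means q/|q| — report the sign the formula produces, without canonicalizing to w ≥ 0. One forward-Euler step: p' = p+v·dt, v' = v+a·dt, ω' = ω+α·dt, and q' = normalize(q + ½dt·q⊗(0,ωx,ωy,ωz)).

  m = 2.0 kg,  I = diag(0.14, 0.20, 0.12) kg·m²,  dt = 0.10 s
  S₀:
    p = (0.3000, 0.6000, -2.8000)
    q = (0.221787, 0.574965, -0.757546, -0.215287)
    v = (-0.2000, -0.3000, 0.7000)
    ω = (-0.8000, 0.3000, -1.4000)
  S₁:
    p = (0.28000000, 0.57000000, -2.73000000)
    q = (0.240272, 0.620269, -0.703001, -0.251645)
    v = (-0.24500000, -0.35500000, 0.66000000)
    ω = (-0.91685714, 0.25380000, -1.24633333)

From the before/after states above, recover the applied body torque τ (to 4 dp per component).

rate change Δω = (-0.11685714, -0.04620000, 0.15366667)
ω₀×(Iω₀) = (0.0336, 0.0224, -0.0144)
I·α + gyro = (-0.1300, -0.0700, 0.1700)

τ = (-0.1300, -0.0700, 0.1700)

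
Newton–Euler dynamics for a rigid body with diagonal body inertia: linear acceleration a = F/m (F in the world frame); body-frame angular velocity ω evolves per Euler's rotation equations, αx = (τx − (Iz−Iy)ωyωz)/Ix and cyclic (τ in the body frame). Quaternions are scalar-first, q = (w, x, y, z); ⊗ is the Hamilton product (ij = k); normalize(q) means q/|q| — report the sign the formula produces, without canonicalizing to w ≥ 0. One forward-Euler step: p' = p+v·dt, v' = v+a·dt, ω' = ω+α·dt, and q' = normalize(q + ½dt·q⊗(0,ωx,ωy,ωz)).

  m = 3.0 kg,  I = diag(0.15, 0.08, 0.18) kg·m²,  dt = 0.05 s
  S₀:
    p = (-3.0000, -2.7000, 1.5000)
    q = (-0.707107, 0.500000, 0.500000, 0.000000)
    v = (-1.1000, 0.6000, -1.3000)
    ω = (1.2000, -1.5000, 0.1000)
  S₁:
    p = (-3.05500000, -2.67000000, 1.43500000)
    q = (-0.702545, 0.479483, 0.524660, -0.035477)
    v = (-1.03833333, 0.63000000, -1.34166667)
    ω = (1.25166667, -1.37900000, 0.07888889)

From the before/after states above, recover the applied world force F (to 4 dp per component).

F = (3.7000, 1.8000, -2.5000)

velocity change Δv = (0.06166667, 0.03000000, -0.04166667)
F = m·Δv/dt = (3.7000, 1.8000, -2.5000)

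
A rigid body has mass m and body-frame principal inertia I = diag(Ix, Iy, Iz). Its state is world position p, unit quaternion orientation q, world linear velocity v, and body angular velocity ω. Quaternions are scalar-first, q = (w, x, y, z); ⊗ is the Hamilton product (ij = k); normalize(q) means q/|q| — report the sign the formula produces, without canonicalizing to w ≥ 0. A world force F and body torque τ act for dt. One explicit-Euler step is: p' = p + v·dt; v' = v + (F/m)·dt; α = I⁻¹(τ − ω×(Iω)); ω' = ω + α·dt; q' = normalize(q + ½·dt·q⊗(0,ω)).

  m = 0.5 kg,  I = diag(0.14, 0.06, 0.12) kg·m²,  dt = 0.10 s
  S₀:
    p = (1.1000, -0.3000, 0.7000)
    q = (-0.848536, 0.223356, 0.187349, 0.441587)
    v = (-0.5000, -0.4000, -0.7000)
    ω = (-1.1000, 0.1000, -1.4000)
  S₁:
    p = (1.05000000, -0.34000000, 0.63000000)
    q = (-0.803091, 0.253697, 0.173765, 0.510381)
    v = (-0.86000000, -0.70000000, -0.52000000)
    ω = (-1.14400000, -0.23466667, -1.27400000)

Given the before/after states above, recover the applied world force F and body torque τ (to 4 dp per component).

F = (-1.8000, -1.5000, 0.9000)
τ = (-0.0700, -0.1700, 0.1600)

rate change Δω = (-0.04400000, -0.33466667, 0.12600000)
precession coupling = (-0.0084, 0.0308, 0.0088)
τ = I·(Δω/dt) + ω₀×(Iω₀) = (-0.0700, -0.1700, 0.1600)
v₁ − v₀ = (-0.36000000, -0.30000000, 0.18000000)
m·(v₁−v₀)/dt = (-1.8000, -1.5000, 0.9000)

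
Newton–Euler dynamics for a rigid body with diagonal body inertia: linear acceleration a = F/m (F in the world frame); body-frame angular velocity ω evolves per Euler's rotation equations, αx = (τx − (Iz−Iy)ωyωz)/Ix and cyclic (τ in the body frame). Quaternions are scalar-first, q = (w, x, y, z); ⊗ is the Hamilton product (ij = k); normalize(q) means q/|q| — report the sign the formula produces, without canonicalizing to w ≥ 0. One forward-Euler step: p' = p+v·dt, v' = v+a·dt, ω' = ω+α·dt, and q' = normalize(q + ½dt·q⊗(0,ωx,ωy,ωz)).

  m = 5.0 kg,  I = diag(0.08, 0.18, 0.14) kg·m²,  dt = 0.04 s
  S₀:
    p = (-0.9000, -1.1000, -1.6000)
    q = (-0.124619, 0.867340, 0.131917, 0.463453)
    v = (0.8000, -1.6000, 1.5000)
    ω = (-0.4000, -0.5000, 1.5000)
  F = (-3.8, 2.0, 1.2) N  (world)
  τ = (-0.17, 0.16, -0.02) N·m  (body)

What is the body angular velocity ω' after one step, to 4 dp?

α = I⁻¹(τ − ω×Iω) = (-2.5000, 0.6889, -0.2857)
new body rate ω' = (-0.5000, -0.4724, 1.4886)

ω' = (-0.5000, -0.4724, 1.4886)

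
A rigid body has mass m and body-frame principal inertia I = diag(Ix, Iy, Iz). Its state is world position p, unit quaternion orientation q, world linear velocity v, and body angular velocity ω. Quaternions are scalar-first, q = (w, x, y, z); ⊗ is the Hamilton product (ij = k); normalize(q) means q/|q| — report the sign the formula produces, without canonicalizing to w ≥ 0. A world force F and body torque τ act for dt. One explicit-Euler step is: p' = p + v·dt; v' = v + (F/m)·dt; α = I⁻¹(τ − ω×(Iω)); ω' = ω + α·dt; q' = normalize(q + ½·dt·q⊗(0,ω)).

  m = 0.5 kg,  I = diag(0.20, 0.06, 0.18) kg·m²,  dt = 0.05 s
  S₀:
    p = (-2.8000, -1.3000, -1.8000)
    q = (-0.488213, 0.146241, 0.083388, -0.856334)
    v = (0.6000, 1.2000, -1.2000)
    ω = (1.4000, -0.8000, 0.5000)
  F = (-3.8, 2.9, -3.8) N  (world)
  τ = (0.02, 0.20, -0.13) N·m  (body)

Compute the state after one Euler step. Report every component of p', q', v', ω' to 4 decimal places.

new position p' = (-2.7700, -1.2400, -1.8600)
v + (F/m)dt = (0.2200, 1.4900, -1.5800)
precession coupling ω×(Iω) = (-0.0480, 0.0140, 0.1568)
α = I⁻¹(τ − ω×Iω) = (0.3400, 3.1000, -1.5933)
ω + α·dt = (1.4170, -0.6450, 0.4203)
2q̇ = q⊗(0,ω) = (0.2901400, -1.3268714, -0.8814177, -0.4778425)
q' = normalize(q + ½dt·q⊗(0,ω)) = (-0.4805, 0.1130, 0.0613, -0.8675)

p' = (-2.7700, -1.2400, -1.8600)
q' = (-0.4805, 0.1130, 0.0613, -0.8675)
v' = (0.2200, 1.4900, -1.5800)
ω' = (1.4170, -0.6450, 0.4203)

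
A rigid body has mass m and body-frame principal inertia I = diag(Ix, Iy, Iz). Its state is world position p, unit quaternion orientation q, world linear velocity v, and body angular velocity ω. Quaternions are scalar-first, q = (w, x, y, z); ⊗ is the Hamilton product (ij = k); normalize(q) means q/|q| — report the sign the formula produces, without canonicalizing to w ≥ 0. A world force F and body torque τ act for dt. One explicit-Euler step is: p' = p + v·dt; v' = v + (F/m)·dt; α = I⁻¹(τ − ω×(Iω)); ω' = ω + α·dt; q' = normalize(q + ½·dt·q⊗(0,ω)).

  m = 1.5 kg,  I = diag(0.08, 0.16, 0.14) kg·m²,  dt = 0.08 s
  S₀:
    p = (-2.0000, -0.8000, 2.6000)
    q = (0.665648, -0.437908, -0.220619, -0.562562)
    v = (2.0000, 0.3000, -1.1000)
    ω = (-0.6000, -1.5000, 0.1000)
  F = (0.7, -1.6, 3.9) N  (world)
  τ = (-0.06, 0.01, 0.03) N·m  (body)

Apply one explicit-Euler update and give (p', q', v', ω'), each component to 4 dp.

precession coupling ω×(Iω) = (0.0030, 0.0036, 0.0720)
angular accel α = (-0.7875, 0.0400, -0.3000)
ω + α·dt = (-0.6630, -1.4968, 0.0760)
q⊗(0,ω) = (-0.5374171, -1.2652937, -0.6171440, 0.5910554)
q' = normalize(q + ½dt·q⊗(0,ω)) = (0.6428, -0.4875, -0.2448, -0.5378)
a = (0.4667, -1.0667, 2.6000)
p + v·dt = (-1.8400, -0.7760, 2.5120)
v + (F/m)dt = (2.0373, 0.2147, -0.8920)

p' = (-1.8400, -0.7760, 2.5120)
q' = (0.6428, -0.4875, -0.2448, -0.5378)
v' = (2.0373, 0.2147, -0.8920)
ω' = (-0.6630, -1.4968, 0.0760)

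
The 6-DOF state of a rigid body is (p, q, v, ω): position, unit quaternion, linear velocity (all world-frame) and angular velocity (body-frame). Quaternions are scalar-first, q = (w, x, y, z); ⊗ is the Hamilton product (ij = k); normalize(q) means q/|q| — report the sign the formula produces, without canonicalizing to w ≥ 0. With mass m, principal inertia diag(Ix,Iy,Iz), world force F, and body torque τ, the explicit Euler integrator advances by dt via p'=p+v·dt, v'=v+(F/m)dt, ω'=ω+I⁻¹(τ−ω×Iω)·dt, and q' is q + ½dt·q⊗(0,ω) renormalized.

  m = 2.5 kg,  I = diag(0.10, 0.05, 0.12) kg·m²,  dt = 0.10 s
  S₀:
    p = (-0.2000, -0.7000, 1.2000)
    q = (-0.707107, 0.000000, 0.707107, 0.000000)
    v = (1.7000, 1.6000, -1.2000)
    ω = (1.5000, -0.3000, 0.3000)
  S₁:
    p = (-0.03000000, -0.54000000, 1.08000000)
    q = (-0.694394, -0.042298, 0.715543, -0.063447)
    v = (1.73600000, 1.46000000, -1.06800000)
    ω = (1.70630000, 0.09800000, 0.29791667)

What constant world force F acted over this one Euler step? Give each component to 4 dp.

F = (0.9000, -3.5000, 3.3000)

velocity change Δv = (0.03600000, -0.14000000, 0.13200000)
applied force F = (0.9000, -3.5000, 3.3000)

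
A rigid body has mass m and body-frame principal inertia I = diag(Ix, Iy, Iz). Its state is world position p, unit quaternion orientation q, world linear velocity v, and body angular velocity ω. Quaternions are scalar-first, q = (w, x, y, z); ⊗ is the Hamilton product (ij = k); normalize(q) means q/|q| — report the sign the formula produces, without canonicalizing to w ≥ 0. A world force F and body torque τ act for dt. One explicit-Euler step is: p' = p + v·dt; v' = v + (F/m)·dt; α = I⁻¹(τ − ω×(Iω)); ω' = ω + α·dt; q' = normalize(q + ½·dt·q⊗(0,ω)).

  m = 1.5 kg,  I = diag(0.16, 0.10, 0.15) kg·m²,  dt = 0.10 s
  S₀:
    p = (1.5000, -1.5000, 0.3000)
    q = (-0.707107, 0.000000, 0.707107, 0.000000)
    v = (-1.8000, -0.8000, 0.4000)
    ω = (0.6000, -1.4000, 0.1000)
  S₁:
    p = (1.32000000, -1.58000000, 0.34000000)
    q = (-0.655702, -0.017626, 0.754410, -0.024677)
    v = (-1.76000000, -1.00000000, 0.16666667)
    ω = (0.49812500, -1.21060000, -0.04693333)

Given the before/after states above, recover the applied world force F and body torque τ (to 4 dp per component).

rate change Δω = (-0.10187500, 0.18940000, -0.14693333)
gyro term ω₀×Iω₀ = (-0.0070, 0.0006, 0.0504)
I·α + gyro = (-0.1700, 0.1900, -0.1700)
v₁ − v₀ = (0.04000000, -0.20000000, -0.23333333)
applied force F = (0.6000, -3.0000, -3.5000)

F = (0.6000, -3.0000, -3.5000)
τ = (-0.1700, 0.1900, -0.1700)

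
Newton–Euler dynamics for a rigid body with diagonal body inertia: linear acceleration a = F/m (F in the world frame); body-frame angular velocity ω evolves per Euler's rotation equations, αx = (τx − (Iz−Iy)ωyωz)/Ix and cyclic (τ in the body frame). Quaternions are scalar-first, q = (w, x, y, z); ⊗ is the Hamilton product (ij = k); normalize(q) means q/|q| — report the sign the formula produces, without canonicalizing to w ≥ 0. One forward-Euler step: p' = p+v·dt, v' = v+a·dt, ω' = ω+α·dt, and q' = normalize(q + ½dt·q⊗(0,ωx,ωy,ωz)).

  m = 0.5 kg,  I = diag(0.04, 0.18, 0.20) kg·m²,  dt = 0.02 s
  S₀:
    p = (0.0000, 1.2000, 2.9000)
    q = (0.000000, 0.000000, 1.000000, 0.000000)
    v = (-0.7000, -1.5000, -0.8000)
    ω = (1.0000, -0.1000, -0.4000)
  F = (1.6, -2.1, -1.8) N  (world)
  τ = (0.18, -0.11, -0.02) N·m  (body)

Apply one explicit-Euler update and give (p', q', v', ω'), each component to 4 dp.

p' = (-0.0140, 1.1700, 2.8840)
q' = (0.0010, -0.0040, 0.9999, -0.0100)
v' = (-0.6360, -1.5840, -0.8720)
ω' = (1.0896, -0.1193, -0.4006)

gyro term ω×Iω = (0.0008, 0.0640, -0.0140)
(τ − ω×Iω)/I = (4.4800, -0.9667, -0.0300)
new body rate ω' = (1.0896, -0.1193, -0.4006)
Hamilton product q⊗(0,ω) = (0.1000000, -0.4000000, 0.0000000, -1.0000000)
q' = normalize(q + ½dt·q⊗(0,ω)) = (0.0010, -0.0040, 0.9999, -0.0100)
new position p' = (-0.0140, 1.1700, 2.8840)
v' = v + a·dt = (-0.6360, -1.5840, -0.8720)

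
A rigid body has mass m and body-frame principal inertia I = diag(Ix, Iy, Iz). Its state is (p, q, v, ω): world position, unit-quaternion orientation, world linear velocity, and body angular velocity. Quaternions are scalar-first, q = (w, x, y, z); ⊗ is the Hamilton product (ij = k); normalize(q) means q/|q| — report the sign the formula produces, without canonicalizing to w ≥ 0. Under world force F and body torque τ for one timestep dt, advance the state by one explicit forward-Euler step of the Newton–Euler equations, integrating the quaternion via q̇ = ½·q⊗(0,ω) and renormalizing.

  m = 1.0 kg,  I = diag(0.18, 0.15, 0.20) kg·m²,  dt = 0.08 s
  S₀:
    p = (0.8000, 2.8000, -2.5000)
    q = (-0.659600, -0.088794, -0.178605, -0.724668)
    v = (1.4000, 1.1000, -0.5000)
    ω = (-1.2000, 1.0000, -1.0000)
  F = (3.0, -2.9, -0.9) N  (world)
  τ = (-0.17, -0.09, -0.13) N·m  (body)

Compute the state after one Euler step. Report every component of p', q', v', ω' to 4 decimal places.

p' = (0.9120, 2.8880, -2.5400)
q' = (-0.6838, -0.0209, -0.1733, -0.7085)
v' = (1.6400, 0.8680, -0.5720)
ω' = (-1.2533, 0.9648, -1.0664)

gyro term ω×Iω = (-0.0500, -0.0240, 0.0360)
α = I⁻¹(τ − ω×Iω) = (-0.6667, -0.4400, -0.8300)
new body rate ω' = (-1.2533, 0.9648, -1.0664)
Hamilton product q⊗(0,ω) = (-0.6526158, 1.6947930, 0.1212076, 0.3564800)
updated quaternion q' = (-0.6838, -0.0209, -0.1733, -0.7085)
p' = p + v·dt = (0.9120, 2.8880, -2.5400)
v + (F/m)dt = (1.6400, 0.8680, -0.5720)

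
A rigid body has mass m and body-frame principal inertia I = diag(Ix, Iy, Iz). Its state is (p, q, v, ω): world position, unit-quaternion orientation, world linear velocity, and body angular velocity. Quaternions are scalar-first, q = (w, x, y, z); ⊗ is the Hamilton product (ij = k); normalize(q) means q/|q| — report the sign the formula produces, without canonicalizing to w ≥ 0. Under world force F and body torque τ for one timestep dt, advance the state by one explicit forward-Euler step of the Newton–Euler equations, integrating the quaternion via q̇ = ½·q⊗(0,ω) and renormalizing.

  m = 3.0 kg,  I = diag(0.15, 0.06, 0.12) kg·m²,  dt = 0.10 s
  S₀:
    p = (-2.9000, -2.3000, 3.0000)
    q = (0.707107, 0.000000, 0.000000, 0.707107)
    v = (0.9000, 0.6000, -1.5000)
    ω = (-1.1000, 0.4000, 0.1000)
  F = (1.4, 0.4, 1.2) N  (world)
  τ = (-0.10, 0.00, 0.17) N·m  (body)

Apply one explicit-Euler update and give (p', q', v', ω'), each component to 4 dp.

p' = (-2.8100, -2.2400, 2.8500)
q' = (0.7024, -0.0529, -0.0247, 0.7094)
v' = (0.9467, 0.6133, -1.4600)
ω' = (-1.1683, 0.4055, 0.2087)

linear accel F/m = (0.4667, 0.1333, 0.4000)
p + v·dt = (-2.8100, -2.2400, 2.8500)
v + (F/m)dt = (0.9467, 0.6133, -1.4600)
ω×(Iω) gyroscopic = (0.0024, -0.0033, 0.0396)
(τ − ω×Iω)/I = (-0.6827, 0.0550, 1.0867)
ω' = ω + α·dt = (-1.1683, 0.4055, 0.2087)
Hamilton product q⊗(0,ω) = (-0.0707107, -1.0606605, -0.4949749, 0.0707107)
q' = normalize(q + ½dt·q⊗(0,ω)) = (0.7024, -0.0529, -0.0247, 0.7094)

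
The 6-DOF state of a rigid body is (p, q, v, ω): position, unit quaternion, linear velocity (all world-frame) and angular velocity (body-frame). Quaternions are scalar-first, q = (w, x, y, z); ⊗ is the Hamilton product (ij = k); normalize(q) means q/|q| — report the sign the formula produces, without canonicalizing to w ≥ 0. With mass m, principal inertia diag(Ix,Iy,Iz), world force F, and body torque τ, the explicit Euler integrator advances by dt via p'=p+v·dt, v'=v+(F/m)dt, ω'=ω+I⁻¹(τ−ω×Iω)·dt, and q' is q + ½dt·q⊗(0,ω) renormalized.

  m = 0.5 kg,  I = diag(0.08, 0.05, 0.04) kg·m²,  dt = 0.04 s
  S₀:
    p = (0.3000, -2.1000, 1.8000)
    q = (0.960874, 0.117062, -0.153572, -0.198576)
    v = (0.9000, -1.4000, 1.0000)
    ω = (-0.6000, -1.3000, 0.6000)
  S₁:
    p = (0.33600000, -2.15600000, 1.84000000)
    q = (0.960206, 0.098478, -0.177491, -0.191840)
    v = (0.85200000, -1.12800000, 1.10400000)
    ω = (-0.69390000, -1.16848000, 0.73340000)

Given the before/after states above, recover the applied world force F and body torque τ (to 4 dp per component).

F = (-0.6000, 3.4000, 1.3000)
τ = (-0.1800, 0.1500, 0.1100)

rate change Δω = (-0.09390000, 0.13152000, 0.13340000)
I·α + gyro = (-0.1800, 0.1500, 0.1100)
Δv = v₁−v₀ = (-0.04800000, 0.27200000, 0.10400000)
m·(v₁−v₀)/dt = (-0.6000, 3.4000, 1.3000)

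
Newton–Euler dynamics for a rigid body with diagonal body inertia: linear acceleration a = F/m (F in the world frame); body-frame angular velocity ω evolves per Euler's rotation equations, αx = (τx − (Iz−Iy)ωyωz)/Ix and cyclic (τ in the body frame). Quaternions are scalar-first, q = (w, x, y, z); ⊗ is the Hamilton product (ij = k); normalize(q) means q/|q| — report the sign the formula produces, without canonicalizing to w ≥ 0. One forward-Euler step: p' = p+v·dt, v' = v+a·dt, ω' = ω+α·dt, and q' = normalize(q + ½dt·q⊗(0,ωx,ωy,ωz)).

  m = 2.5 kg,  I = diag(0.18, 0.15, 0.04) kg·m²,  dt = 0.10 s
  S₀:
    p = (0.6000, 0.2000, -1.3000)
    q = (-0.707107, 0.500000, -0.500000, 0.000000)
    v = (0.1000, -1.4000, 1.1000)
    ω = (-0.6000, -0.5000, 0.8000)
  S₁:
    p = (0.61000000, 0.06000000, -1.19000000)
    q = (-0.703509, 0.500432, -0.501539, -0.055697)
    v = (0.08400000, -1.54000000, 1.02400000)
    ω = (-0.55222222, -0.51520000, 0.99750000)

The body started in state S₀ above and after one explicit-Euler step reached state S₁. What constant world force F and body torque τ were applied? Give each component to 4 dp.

velocity change Δv = (-0.01600000, -0.14000000, -0.07600000)
F = m·Δv/dt = (-0.4000, -3.5000, -1.9000)
rate change Δω = (0.04777778, -0.01520000, 0.19750000)
I·α + gyro = (0.1300, -0.0900, 0.0700)

F = (-0.4000, -3.5000, -1.9000)
τ = (0.1300, -0.0900, 0.0700)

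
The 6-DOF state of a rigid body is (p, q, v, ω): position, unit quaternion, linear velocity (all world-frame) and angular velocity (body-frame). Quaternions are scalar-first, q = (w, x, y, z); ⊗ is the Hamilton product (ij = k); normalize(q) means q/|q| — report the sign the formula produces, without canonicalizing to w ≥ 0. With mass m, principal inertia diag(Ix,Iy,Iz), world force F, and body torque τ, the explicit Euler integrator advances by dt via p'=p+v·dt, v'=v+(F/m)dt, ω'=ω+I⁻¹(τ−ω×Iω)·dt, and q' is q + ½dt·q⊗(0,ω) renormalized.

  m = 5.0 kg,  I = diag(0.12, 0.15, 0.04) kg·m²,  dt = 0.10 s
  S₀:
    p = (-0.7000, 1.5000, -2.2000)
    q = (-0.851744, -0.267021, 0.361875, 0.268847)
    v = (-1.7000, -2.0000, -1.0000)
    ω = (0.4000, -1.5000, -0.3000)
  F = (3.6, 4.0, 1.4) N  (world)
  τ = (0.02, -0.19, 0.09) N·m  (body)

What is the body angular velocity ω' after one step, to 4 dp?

ω' = (0.4579, -1.6203, -0.0300)

gyro term ω×Iω = (-0.0495, -0.0096, -0.0180)
angular accel α = (0.5792, -1.2027, 2.7000)
ω' = ω + α·dt = (0.4579, -1.6203, -0.0300)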